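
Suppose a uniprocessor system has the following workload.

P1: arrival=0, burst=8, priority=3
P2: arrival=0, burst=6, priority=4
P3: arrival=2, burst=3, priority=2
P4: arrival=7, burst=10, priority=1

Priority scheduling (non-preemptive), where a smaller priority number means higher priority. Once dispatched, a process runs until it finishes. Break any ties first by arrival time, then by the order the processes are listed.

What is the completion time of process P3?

Gantt: | P1 0-8 | P4 8-18 | P3 18-21 | P2 21-27 |
Completion: P1=8  P2=27  P3=21  P4=18

21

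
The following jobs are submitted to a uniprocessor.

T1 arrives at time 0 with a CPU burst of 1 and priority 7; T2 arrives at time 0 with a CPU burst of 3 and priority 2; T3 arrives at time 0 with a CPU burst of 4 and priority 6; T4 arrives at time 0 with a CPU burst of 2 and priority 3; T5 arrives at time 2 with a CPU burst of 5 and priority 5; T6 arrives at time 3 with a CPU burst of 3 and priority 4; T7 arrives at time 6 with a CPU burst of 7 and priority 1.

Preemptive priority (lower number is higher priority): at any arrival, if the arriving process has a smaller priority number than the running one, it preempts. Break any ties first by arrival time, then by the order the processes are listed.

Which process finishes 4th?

T6

Timeline: | T2 0-3 | T4 3-5 | T6 5-6 | T7 6-13 | T6 13-15 | T5 15-20 | T3 20-24 | T1 24-25 |
Completion: T1=25  T2=3  T3=24  T4=5  T5=20  T6=15  T7=13
Turnaround (C−A): T1=25  T2=3  T3=24  T4=5  T5=18  T6=12  T7=7
Finish order: T2 → T4 → T7 → T6 → T5 → T3 → T1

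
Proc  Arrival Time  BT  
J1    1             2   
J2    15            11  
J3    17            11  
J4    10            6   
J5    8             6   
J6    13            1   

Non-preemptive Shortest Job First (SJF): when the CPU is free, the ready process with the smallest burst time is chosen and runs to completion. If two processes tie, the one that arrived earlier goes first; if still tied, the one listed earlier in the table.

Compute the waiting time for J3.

Gantt: | idle 0-1 | J1 1-3 | idle 3-8 | J5 8-14 | J6 14-15 | J4 15-21 | J2 21-32 | J3 32-43 |
Completion: J1=3  J2=32  J3=43  J4=21  J5=14  J6=15
Turnaround (C−A): J1=2  J2=17  J3=26  J4=11  J5=6  J6=2
Waiting(J3) = turnaround − burst = 26 − 11 = 15

15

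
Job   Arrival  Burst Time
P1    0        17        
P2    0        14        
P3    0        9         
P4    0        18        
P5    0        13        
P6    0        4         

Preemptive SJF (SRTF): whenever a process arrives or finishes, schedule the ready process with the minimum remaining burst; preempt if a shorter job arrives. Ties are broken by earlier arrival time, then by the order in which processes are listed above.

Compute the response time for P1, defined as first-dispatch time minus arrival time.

40

Schedule: | P6 0-4 | P3 4-13 | P5 13-26 | P2 26-40 | P1 40-57 | P4 57-75 |
Completion: P1=57  P2=40  P3=13  P4=75  P5=26  P6=4
Response(P1) = first start − arrival = 40 − 0 = 40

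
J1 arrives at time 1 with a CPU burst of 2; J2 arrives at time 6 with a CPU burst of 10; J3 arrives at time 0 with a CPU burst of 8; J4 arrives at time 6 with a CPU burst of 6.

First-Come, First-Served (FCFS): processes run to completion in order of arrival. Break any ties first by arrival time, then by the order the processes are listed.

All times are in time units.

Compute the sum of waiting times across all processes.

25

Schedule: | J3 0-8 | J1 8-10 | J2 10-20 | J4 20-26 |
Completion: J1=10  J2=20  J3=8  J4=26
Waiting = turnaround − burst: J1=7, J2=4, J3=0, J4=14
Total waiting = 7 + 4 + 0 + 14 = 25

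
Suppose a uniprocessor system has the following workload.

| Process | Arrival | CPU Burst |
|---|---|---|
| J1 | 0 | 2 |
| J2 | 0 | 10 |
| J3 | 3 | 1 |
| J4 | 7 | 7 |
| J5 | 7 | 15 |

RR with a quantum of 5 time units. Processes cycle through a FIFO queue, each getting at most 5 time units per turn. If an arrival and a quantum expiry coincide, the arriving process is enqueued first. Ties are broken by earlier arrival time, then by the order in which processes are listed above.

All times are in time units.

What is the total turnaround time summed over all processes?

76

Timeline: | J1 0-2 | J2 2-7 | J3 7-8 | J4 8-13 | J5 13-18 | J2 18-23 | J4 23-25 | J5 25-35 |
Completion: J1=2  J2=23  J3=8  J4=25  J5=35
Turnaround (C−A): J1=2  J2=23  J3=5  J4=18  J5=28
Turnaround = completion − arrival: J1=2, J2=23, J3=5, J4=18, J5=28
Total turnaround = 2 + 23 + 5 + 18 + 28 = 76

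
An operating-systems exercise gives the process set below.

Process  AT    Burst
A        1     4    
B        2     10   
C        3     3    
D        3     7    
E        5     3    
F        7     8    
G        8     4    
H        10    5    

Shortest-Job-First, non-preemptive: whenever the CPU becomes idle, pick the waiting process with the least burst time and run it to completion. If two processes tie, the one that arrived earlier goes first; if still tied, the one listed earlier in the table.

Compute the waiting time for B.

Schedule: | idle 0-1 | A 1-5 | C 5-8 | E 8-11 | G 11-15 | H 15-20 | D 20-27 | F 27-35 | B 35-45 |
Completion: A=5  B=45  C=8  D=27  E=11  F=35  G=15  H=20
Turnaround (C−A): A=4  B=43  C=5  D=24  E=6  F=28  G=7  H=10
Waiting(B) = turnaround − burst = 43 − 10 = 33

33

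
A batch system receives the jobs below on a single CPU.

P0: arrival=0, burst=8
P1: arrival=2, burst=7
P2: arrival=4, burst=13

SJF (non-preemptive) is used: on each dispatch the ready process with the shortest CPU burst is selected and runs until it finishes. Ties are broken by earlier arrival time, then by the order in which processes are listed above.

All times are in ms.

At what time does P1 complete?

15

Schedule: | P0 0-8 | P1 8-15 | P2 15-28 |
Completion: P0=8  P1=15  P2=28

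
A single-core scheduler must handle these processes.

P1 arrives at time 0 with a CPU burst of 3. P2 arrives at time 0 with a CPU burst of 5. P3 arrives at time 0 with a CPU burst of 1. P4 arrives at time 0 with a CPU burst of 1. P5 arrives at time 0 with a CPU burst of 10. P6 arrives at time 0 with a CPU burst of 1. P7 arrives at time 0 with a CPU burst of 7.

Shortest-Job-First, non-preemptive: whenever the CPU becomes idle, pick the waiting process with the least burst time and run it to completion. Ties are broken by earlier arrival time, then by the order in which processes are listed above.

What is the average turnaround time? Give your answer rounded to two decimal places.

9.86

Gantt: | P3 0-1 | P4 1-2 | P6 2-3 | P1 3-6 | P2 6-11 | P7 11-18 | P5 18-28 |
Completion: P1=6  P2=11  P3=1  P4=2  P5=28  P6=3  P7=18
Turnaround (C−A): P1=6  P2=11  P3=1  P4=2  P5=28  P6=3  P7=18
Turnaround times: P1=6, P2=11, P3=1, P4=2, P5=28, P6=3, P7=18
Average turnaround = (6+11+1+2+28+3+18) / 7 = 69/7 = 9.86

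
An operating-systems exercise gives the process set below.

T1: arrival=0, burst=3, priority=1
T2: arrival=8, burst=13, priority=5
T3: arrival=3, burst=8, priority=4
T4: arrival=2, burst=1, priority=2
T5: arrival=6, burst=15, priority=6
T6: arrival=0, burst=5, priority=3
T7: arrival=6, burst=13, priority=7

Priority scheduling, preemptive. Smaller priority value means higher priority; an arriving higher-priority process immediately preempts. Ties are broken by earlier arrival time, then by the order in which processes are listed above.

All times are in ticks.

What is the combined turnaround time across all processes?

Schedule: | T1 0-3 | T4 3-4 | T6 4-9 | T3 9-17 | T2 17-30 | T5 30-45 | T7 45-58 |
Completion: T1=3  T2=30  T3=17  T4=4  T5=45  T6=9  T7=58
Turnaround = completion − arrival: T1=3, T2=22, T3=14, T4=2, T5=39, T6=9, T7=52
Total turnaround = 3 + 22 + 14 + 2 + 39 + 9 + 52 = 141

141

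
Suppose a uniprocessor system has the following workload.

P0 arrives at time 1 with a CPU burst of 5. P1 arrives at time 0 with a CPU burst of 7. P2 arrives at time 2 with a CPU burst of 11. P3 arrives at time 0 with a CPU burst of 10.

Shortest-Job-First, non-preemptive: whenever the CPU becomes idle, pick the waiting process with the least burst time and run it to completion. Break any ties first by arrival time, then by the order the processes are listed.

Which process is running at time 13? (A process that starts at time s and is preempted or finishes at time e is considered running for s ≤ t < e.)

Schedule: | P1 0-7 | P0 7-12 | P3 12-22 | P2 22-33 |
Completion: P0=12  P1=7  P2=33  P3=22

P3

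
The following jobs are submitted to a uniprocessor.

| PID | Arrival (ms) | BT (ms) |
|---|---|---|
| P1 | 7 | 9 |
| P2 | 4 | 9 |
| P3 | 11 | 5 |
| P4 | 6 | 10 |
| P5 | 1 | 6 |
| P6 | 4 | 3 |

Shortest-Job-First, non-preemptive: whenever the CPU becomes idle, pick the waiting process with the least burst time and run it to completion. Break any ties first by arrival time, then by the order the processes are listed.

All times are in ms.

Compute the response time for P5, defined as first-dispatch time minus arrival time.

Gantt: | idle 0-1 | P5 1-7 | P6 7-10 | P2 10-19 | P3 19-24 | P1 24-33 | P4 33-43 |
Completion: P1=33  P2=19  P3=24  P4=43  P5=7  P6=10
Turnaround (C−A): P1=26  P2=15  P3=13  P4=37  P5=6  P6=6
Response(P5) = first start − arrival = 1 − 1 = 0

0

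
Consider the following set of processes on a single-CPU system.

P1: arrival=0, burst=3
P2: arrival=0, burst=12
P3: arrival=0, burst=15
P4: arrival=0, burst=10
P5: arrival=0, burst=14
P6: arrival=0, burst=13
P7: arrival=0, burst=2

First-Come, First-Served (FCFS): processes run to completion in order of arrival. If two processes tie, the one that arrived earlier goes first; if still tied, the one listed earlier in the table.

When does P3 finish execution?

Gantt: | P1 0-3 | P2 3-15 | P3 15-30 | P4 30-40 | P5 40-54 | P6 54-67 | P7 67-69 |
Completion: P1=3  P2=15  P3=30  P4=40  P5=54  P6=67  P7=69
Turnaround (C−A): P1=3  P2=15  P3=30  P4=40  P5=54  P6=67  P7=69

30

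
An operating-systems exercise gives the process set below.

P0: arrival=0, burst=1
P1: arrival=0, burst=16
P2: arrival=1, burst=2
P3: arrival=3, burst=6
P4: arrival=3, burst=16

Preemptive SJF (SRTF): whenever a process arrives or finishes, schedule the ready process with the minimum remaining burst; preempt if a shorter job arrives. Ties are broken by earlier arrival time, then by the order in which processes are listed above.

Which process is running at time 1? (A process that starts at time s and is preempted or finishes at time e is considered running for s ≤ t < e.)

Gantt: | P0 0-1 | P2 1-3 | P3 3-9 | P1 9-25 | P4 25-41 |
Completion: P0=1  P1=25  P2=3  P3=9  P4=41
Turnaround (C−A): P0=1  P1=25  P2=2  P3=6  P4=38

P2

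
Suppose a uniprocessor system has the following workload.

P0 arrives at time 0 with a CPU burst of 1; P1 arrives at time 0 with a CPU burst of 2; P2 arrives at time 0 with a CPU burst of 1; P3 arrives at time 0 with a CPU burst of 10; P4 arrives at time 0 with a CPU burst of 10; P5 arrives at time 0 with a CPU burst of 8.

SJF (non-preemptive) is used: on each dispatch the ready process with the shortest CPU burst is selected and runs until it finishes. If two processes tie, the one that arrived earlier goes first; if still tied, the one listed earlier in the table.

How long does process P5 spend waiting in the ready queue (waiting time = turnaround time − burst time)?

Gantt: | P0 0-1 | P2 1-2 | P1 2-4 | P5 4-12 | P3 12-22 | P4 22-32 |
Completion: P0=1  P1=4  P2=2  P3=22  P4=32  P5=12
Turnaround (C−A): P0=1  P1=4  P2=2  P3=22  P4=32  P5=12
Waiting(P5) = turnaround − burst = 12 − 8 = 4

4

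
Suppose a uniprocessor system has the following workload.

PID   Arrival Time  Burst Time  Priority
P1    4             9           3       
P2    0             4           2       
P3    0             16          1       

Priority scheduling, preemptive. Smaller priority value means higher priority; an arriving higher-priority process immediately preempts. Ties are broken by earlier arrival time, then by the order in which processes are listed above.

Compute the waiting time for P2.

16

Timeline: | P3 0-16 | P2 16-20 | P1 20-29 |
Completion: P1=29  P2=20  P3=16
Turnaround (C−A): P1=25  P2=20  P3=16
Waiting(P2) = turnaround − burst = 20 − 4 = 16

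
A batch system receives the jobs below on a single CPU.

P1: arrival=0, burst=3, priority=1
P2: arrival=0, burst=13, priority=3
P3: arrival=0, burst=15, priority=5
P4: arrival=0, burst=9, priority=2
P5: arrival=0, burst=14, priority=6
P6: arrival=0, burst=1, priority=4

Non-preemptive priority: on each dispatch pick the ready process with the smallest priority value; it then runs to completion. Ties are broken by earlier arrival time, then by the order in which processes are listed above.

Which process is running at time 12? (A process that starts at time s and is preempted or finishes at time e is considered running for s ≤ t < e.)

Gantt: | P1 0-3 | P4 3-12 | P2 12-25 | P6 25-26 | P3 26-41 | P5 41-55 |
Completion: P1=3  P2=25  P3=41  P4=12  P5=55  P6=26
Turnaround (C−A): P1=3  P2=25  P3=41  P4=12  P5=55  P6=26

P2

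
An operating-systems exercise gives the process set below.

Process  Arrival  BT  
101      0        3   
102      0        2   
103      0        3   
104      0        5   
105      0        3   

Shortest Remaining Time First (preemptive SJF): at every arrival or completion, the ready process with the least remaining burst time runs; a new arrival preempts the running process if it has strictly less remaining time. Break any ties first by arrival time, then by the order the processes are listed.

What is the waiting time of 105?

8

Timeline: | 102 0-2 | 101 2-5 | 103 5-8 | 105 8-11 | 104 11-16 |
Completion: 101=5  102=2  103=8  104=16  105=11
Turnaround (C−A): 101=5  102=2  103=8  104=16  105=11
Waiting(105) = turnaround − burst = 11 − 3 = 8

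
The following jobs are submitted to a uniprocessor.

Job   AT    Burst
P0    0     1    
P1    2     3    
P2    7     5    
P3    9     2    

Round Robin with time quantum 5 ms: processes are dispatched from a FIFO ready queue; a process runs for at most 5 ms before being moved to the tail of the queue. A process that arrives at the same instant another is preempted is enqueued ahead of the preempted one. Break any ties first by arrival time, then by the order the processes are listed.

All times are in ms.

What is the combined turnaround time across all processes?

14

Timeline: | P0 0-1 | idle 1-2 | P1 2-5 | idle 5-7 | P2 7-12 | P3 12-14 |
Completion: P0=1  P1=5  P2=12  P3=14
Turnaround = completion − arrival: P0=1, P1=3, P2=5, P3=5
Total turnaround = 1 + 3 + 5 + 5 = 14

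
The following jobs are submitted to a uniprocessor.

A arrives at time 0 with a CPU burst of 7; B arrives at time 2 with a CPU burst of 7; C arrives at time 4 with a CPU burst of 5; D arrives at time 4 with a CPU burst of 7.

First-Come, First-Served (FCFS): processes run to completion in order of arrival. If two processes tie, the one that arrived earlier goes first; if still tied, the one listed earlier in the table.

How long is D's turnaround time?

22

Gantt: | A 0-7 | B 7-14 | C 14-19 | D 19-26 |
Completion: A=7  B=14  C=19  D=26
Turnaround(D) = completion − arrival = 26 − 4 = 22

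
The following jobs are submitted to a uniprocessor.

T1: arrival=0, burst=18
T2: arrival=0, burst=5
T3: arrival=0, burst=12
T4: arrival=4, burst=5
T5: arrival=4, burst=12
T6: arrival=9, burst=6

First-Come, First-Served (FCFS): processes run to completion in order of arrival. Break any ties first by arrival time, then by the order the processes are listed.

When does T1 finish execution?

Schedule: | T1 0-18 | T2 18-23 | T3 23-35 | T4 35-40 | T5 40-52 | T6 52-58 |
Completion: T1=18  T2=23  T3=35  T4=40  T5=52  T6=58
Turnaround (C−A): T1=18  T2=23  T3=35  T4=36  T5=48  T6=49

18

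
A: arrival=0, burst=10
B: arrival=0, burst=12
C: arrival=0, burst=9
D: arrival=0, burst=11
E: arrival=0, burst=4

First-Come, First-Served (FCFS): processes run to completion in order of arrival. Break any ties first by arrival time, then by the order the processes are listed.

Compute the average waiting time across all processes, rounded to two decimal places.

21.00

Gantt: | A 0-10 | B 10-22 | C 22-31 | D 31-42 | E 42-46 |
Completion: A=10  B=22  C=31  D=42  E=46
Waiting times: A=0, B=10, C=22, D=31, E=42
Average waiting = (0+10+22+31+42) / 5 = 105/5 = 21.00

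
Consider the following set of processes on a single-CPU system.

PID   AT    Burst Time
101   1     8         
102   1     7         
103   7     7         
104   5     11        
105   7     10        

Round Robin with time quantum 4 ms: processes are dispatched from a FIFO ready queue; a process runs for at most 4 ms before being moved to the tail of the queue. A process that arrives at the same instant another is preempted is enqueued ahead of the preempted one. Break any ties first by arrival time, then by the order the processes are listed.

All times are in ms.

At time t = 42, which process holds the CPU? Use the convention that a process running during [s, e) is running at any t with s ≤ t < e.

105

Gantt: | idle 0-1 | 101 1-5 | 102 5-9 | 104 9-13 | 101 13-17 | 103 17-21 | 105 21-25 | 102 25-28 | 104 28-32 | 103 32-35 | 105 35-39 | 104 39-42 | 105 42-44 |
Completion: 101=17  102=28  103=35  104=42  105=44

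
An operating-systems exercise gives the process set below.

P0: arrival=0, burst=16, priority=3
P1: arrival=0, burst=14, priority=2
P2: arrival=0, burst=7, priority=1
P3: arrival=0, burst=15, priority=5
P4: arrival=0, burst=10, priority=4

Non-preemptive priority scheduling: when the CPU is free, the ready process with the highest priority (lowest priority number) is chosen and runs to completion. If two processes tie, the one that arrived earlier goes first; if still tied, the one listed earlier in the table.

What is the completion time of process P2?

7

Schedule: | P2 0-7 | P1 7-21 | P0 21-37 | P4 37-47 | P3 47-62 |
Completion: P0=37  P1=21  P2=7  P3=62  P4=47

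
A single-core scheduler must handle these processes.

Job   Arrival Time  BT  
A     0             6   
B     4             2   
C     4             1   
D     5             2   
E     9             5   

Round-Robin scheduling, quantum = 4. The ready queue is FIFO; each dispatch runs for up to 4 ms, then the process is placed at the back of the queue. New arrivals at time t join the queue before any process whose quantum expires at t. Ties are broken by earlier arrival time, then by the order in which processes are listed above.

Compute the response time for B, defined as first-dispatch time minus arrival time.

0

Timeline: | A 0-4 | B 4-6 | C 6-7 | A 7-9 | D 9-11 | E 11-16 |
Completion: A=9  B=6  C=7  D=11  E=16
Turnaround (C−A): A=9  B=2  C=3  D=6  E=7
Response(B) = first start − arrival = 4 − 4 = 0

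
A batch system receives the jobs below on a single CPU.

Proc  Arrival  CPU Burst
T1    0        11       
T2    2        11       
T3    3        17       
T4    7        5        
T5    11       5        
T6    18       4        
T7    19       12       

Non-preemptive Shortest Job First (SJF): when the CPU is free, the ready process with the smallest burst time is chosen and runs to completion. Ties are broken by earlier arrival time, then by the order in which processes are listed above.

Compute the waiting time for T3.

45

Schedule: | T1 0-11 | T4 11-16 | T5 16-21 | T6 21-25 | T2 25-36 | T7 36-48 | T3 48-65 |
Completion: T1=11  T2=36  T3=65  T4=16  T5=21  T6=25  T7=48
Turnaround (C−A): T1=11  T2=34  T3=62  T4=9  T5=10  T6=7  T7=29
Waiting(T3) = turnaround − burst = 62 − 17 = 45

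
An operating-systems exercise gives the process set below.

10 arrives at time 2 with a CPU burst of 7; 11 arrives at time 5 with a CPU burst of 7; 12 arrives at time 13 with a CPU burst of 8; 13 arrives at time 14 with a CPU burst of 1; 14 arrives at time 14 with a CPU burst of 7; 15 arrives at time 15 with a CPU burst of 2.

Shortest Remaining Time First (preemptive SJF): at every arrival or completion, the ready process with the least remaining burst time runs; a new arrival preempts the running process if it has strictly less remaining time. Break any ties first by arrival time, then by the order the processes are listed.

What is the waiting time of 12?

13

Timeline: | idle 0-2 | 10 2-9 | 11 9-14 | 13 14-15 | 11 15-17 | 15 17-19 | 14 19-26 | 12 26-34 |
Completion: 10=9  11=17  12=34  13=15  14=26  15=19
Turnaround (C−A): 10=7  11=12  12=21  13=1  14=12  15=4
Waiting(12) = turnaround − burst = 21 − 8 = 13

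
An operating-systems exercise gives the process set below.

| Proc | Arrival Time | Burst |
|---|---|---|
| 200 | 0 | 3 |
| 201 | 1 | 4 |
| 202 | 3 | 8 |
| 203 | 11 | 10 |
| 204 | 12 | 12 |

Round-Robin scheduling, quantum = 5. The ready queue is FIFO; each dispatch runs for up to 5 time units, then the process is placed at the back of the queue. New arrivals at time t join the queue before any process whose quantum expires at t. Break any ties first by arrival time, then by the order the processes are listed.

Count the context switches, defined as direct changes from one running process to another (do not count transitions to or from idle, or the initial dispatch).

7

Gantt: | 200 0-3 | 201 3-7 | 202 7-12 | 203 12-17 | 204 17-22 | 202 22-25 | 203 25-30 | 204 30-37 |
Completion: 200=3  201=7  202=25  203=30  204=37
Turnaround (C−A): 200=3  201=6  202=22  203=19  204=25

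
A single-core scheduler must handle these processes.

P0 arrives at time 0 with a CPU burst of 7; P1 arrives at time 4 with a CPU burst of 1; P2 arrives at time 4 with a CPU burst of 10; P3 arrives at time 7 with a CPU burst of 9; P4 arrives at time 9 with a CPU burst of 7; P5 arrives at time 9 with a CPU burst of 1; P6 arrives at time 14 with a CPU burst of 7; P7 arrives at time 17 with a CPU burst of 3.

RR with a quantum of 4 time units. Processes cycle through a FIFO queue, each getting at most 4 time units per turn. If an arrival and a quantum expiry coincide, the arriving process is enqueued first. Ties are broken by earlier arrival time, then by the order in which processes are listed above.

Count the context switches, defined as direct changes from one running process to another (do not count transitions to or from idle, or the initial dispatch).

14

Timeline: | P0 0-4 | P1 4-5 | P2 5-9 | P0 9-12 | P3 12-16 | P4 16-20 | P5 20-21 | P2 21-25 | P6 25-29 | P3 29-33 | P7 33-36 | P4 36-39 | P2 39-41 | P6 41-44 | P3 44-45 |
Completion: P0=12  P1=5  P2=41  P3=45  P4=39  P5=21  P6=44  P7=36
Turnaround (C−A): P0=12  P1=1  P2=37  P3=38  P4=30  P5=12  P6=30  P7=19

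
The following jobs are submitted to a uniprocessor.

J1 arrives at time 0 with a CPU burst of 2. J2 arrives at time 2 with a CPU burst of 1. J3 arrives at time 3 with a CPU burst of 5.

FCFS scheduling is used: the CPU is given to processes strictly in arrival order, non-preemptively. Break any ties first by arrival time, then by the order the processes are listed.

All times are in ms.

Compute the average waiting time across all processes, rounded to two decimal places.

Timeline: | J1 0-2 | J2 2-3 | J3 3-8 |
Completion: J1=2  J2=3  J3=8
Turnaround (C−A): J1=2  J2=1  J3=5
Waiting times: J1=0, J2=0, J3=0
Average waiting = (0+0+0) / 3 = 0/3 = 0.00

0.00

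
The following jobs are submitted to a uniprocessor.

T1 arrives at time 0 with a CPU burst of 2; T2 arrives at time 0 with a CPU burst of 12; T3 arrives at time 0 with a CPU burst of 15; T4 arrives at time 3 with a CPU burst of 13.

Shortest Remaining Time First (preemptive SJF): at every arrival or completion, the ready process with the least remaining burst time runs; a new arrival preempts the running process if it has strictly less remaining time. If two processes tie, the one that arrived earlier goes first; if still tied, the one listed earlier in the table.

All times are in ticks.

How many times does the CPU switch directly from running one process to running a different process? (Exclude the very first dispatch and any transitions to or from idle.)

Schedule: | T1 0-2 | T2 2-14 | T4 14-27 | T3 27-42 |
Completion: T1=2  T2=14  T3=42  T4=27
Turnaround (C−A): T1=2  T2=14  T3=42  T4=24

3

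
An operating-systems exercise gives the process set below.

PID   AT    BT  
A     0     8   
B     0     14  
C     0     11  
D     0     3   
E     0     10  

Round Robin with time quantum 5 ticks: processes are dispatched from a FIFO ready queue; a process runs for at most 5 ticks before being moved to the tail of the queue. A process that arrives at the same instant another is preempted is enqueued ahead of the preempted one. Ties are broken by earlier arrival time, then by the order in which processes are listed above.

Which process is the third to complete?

Schedule: | A 0-5 | B 5-10 | C 10-15 | D 15-18 | E 18-23 | A 23-26 | B 26-31 | C 31-36 | E 36-41 | B 41-45 | C 45-46 |
Completion: A=26  B=45  C=46  D=18  E=41
Turnaround (C−A): A=26  B=45  C=46  D=18  E=41
Finish order: D → A → E → B → C

E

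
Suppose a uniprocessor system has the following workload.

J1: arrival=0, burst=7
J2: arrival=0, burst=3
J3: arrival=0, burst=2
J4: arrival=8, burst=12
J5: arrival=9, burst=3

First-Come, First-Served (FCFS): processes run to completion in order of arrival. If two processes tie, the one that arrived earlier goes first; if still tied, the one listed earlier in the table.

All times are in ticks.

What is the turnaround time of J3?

Timeline: | J1 0-7 | J2 7-10 | J3 10-12 | J4 12-24 | J5 24-27 |
Completion: J1=7  J2=10  J3=12  J4=24  J5=27
Turnaround (C−A): J1=7  J2=10  J3=12  J4=16  J5=18
Turnaround(J3) = completion − arrival = 12 − 0 = 12

12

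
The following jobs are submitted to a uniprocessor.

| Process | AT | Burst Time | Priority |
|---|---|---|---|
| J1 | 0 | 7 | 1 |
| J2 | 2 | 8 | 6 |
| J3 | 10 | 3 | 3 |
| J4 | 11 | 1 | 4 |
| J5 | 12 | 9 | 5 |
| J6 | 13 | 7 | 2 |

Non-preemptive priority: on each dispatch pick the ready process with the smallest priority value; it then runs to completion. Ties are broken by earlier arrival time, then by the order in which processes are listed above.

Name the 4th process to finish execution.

Gantt: | J1 0-7 | J2 7-15 | J6 15-22 | J3 22-25 | J4 25-26 | J5 26-35 |
Completion: J1=7  J2=15  J3=25  J4=26  J5=35  J6=22
Finish order: J1 → J2 → J6 → J3 → J4 → J5

J3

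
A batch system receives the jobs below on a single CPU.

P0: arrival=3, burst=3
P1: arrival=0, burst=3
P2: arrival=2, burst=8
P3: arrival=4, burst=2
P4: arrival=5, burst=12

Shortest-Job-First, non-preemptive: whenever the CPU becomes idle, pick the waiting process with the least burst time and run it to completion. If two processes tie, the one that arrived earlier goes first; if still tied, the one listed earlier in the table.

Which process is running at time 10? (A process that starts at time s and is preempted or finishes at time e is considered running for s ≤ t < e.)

P2

Schedule: | P1 0-3 | P0 3-6 | P3 6-8 | P2 8-16 | P4 16-28 |
Completion: P0=6  P1=3  P2=16  P3=8  P4=28
Turnaround (C−A): P0=3  P1=3  P2=14  P3=4  P4=23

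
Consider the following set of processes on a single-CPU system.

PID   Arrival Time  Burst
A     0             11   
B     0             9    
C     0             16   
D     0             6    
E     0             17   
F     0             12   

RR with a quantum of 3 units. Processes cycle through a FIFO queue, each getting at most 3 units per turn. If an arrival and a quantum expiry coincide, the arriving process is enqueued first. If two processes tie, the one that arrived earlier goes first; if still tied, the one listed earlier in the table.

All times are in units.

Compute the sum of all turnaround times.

Gantt: | A 0-3 | B 3-6 | C 6-9 | D 9-12 | E 12-15 | F 15-18 | A 18-21 | B 21-24 | C 24-27 | D 27-30 | E 30-33 | F 33-36 | A 36-39 | B 39-42 | C 42-45 | E 45-48 | F 48-51 | A 51-53 | C 53-56 | E 56-59 | F 59-62 | C 62-65 | E 65-68 | C 68-69 | E 69-71 |
Completion: A=53  B=42  C=69  D=30  E=71  F=62
Turnaround = completion − arrival: A=53, B=42, C=69, D=30, E=71, F=62
Total turnaround = 53 + 42 + 69 + 30 + 71 + 62 = 327

327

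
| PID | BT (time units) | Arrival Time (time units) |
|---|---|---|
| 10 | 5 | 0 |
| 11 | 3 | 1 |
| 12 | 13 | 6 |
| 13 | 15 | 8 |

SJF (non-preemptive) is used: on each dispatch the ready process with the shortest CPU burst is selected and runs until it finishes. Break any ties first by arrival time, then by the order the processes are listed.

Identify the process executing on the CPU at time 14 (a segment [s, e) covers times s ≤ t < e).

Schedule: | 10 0-5 | 11 5-8 | 12 8-21 | 13 21-36 |
Completion: 10=5  11=8  12=21  13=36

12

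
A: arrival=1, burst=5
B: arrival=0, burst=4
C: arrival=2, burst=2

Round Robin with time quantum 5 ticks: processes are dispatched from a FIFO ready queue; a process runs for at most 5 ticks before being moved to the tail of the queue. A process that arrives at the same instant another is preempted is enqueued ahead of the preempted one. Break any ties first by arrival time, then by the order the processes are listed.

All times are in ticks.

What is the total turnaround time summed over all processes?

Gantt: | B 0-4 | A 4-9 | C 9-11 |
Completion: A=9  B=4  C=11
Turnaround (C−A): A=8  B=4  C=9
Turnaround = completion − arrival: A=8, B=4, C=9
Total turnaround = 8 + 4 + 9 = 21

21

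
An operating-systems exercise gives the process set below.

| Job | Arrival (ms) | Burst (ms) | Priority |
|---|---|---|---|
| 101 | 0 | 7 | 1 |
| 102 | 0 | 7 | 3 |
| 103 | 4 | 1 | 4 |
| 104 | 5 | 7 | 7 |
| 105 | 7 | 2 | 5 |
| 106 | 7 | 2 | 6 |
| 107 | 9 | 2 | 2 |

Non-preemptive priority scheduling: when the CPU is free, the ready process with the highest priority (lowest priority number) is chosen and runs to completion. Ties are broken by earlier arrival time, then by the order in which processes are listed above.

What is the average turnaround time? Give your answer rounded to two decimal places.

12.86

Schedule: | 101 0-7 | 102 7-14 | 107 14-16 | 103 16-17 | 105 17-19 | 106 19-21 | 104 21-28 |
Completion: 101=7  102=14  103=17  104=28  105=19  106=21  107=16
Turnaround (C−A): 101=7  102=14  103=13  104=23  105=12  106=14  107=7
Turnaround times: 101=7, 102=14, 103=13, 104=23, 105=12, 106=14, 107=7
Average turnaround = (7+14+13+23+12+14+7) / 7 = 90/7 = 12.86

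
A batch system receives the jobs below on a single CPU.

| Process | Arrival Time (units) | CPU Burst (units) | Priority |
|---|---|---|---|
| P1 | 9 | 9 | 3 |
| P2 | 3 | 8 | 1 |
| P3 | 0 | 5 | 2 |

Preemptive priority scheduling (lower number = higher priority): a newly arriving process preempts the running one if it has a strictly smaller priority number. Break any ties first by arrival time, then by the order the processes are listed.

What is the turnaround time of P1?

13

Schedule: | P3 0-3 | P2 3-11 | P3 11-13 | P1 13-22 |
Completion: P1=22  P2=11  P3=13
Turnaround(P1) = completion − arrival = 22 − 9 = 13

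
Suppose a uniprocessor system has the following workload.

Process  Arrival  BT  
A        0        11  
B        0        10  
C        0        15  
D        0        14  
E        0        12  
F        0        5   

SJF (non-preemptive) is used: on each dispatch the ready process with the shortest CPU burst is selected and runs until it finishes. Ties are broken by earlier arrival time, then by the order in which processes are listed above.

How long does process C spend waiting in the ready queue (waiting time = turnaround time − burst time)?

52

Gantt: | F 0-5 | B 5-15 | A 15-26 | E 26-38 | D 38-52 | C 52-67 |
Completion: A=26  B=15  C=67  D=52  E=38  F=5
Turnaround (C−A): A=26  B=15  C=67  D=52  E=38  F=5
Waiting(C) = turnaround − burst = 67 − 15 = 52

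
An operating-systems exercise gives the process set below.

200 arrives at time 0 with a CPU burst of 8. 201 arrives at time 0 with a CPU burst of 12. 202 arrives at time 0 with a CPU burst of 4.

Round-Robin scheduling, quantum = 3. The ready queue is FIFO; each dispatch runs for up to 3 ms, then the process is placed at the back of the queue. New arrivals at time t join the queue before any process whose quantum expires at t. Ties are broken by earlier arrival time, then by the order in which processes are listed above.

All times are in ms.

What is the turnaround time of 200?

18

Schedule: | 200 0-3 | 201 3-6 | 202 6-9 | 200 9-12 | 201 12-15 | 202 15-16 | 200 16-18 | 201 18-24 |
Completion: 200=18  201=24  202=16
Turnaround(200) = completion − arrival = 18 − 0 = 18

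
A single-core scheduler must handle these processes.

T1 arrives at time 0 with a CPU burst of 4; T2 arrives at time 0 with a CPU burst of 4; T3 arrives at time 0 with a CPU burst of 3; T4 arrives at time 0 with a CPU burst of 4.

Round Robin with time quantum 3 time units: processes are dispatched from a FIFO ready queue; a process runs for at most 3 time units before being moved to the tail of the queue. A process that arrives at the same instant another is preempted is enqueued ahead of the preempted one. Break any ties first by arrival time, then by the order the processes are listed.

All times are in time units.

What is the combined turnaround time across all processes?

51

Schedule: | T1 0-3 | T2 3-6 | T3 6-9 | T4 9-12 | T1 12-13 | T2 13-14 | T4 14-15 |
Completion: T1=13  T2=14  T3=9  T4=15
Turnaround (C−A): T1=13  T2=14  T3=9  T4=15
Turnaround = completion − arrival: T1=13, T2=14, T3=9, T4=15
Total turnaround = 13 + 14 + 9 + 15 = 51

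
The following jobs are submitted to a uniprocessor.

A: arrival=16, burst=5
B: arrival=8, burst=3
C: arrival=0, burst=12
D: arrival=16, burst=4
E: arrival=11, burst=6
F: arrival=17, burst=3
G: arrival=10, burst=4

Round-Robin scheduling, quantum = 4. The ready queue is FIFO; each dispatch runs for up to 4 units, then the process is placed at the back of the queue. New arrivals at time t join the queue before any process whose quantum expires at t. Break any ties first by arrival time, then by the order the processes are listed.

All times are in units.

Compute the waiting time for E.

Schedule: | C 0-8 | B 8-11 | C 11-15 | G 15-19 | E 19-23 | A 23-27 | D 27-31 | F 31-34 | E 34-36 | A 36-37 |
Completion: A=37  B=11  C=15  D=31  E=36  F=34  G=19
Waiting(E) = turnaround − burst = 25 − 6 = 19

19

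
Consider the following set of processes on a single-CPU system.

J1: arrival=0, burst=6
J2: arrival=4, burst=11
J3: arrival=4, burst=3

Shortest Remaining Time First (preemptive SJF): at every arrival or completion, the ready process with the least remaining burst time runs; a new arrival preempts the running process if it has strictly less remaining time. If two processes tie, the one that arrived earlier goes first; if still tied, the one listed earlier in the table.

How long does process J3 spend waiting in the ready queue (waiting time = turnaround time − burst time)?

Timeline: | J1 0-6 | J3 6-9 | J2 9-20 |
Completion: J1=6  J2=20  J3=9
Turnaround (C−A): J1=6  J2=16  J3=5
Waiting(J3) = turnaround − burst = 5 − 3 = 2

2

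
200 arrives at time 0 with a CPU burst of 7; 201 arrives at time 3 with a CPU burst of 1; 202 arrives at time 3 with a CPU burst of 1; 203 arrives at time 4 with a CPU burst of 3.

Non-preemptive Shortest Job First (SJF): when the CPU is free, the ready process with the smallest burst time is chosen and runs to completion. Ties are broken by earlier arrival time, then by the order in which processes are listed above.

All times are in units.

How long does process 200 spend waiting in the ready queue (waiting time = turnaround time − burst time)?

Gantt: | 200 0-7 | 201 7-8 | 202 8-9 | 203 9-12 |
Completion: 200=7  201=8  202=9  203=12
Turnaround (C−A): 200=7  201=5  202=6  203=8
Waiting(200) = turnaround − burst = 7 − 7 = 0

0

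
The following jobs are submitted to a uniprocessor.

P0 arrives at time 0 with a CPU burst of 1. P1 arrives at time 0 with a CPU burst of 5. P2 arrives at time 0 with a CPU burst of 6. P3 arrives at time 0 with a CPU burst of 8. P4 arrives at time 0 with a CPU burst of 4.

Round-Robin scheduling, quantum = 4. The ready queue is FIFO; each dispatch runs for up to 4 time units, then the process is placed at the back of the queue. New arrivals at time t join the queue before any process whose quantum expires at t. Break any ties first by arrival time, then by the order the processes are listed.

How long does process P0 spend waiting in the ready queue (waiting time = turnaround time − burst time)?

0

Gantt: | P0 0-1 | P1 1-5 | P2 5-9 | P3 9-13 | P4 13-17 | P1 17-18 | P2 18-20 | P3 20-24 |
Completion: P0=1  P1=18  P2=20  P3=24  P4=17
Waiting(P0) = turnaround − burst = 1 − 1 = 0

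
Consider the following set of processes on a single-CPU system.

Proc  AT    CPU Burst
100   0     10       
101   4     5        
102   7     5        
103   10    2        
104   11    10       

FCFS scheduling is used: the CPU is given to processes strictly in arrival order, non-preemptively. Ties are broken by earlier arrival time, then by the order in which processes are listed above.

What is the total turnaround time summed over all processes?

67

Gantt: | 100 0-10 | 101 10-15 | 102 15-20 | 103 20-22 | 104 22-32 |
Completion: 100=10  101=15  102=20  103=22  104=32
Turnaround (C−A): 100=10  101=11  102=13  103=12  104=21
Turnaround = completion − arrival: 100=10, 101=11, 102=13, 103=12, 104=21
Total turnaround = 10 + 11 + 13 + 12 + 21 = 67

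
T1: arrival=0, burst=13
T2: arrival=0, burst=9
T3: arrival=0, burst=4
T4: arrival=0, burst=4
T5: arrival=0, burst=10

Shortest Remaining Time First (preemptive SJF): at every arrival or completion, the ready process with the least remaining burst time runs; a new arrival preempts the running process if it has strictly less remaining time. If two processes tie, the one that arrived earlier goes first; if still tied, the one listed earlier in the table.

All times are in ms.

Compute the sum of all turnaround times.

96

Gantt: | T3 0-4 | T4 4-8 | T2 8-17 | T5 17-27 | T1 27-40 |
Completion: T1=40  T2=17  T3=4  T4=8  T5=27
Turnaround (C−A): T1=40  T2=17  T3=4  T4=8  T5=27
Turnaround = completion − arrival: T1=40, T2=17, T3=4, T4=8, T5=27
Total turnaround = 40 + 17 + 4 + 8 + 27 = 96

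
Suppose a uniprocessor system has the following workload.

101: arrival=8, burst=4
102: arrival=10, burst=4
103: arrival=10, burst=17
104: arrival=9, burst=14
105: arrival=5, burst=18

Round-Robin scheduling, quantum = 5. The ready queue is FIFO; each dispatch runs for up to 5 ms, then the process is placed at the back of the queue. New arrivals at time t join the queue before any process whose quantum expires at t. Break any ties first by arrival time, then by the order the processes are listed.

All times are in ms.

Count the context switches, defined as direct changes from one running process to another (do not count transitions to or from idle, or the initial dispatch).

Schedule: | idle 0-5 | 105 5-10 | 101 10-14 | 104 14-19 | 102 19-23 | 103 23-28 | 105 28-33 | 104 33-38 | 103 38-43 | 105 43-48 | 104 48-52 | 103 52-57 | 105 57-60 | 103 60-62 |
Completion: 101=14  102=23  103=62  104=52  105=60
Turnaround (C−A): 101=6  102=13  103=52  104=43  105=55

12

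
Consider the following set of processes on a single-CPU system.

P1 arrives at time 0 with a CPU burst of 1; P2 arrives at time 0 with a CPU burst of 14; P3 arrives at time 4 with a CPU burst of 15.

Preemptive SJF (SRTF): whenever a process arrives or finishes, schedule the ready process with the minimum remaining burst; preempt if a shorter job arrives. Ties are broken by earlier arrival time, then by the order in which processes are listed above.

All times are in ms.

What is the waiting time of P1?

Timeline: | P1 0-1 | P2 1-15 | P3 15-30 |
Completion: P1=1  P2=15  P3=30
Waiting(P1) = turnaround − burst = 1 − 1 = 0

0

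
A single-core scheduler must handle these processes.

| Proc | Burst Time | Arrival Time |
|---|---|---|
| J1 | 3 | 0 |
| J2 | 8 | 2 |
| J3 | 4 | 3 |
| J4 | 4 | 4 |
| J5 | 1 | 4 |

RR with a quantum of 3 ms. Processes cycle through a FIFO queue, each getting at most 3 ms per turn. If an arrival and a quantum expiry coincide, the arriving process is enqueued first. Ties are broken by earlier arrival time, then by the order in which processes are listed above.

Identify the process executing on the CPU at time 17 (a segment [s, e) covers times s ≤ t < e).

Schedule: | J1 0-3 | J2 3-6 | J3 6-9 | J4 9-12 | J5 12-13 | J2 13-16 | J3 16-17 | J4 17-18 | J2 18-20 |
Completion: J1=3  J2=20  J3=17  J4=18  J5=13
Turnaround (C−A): J1=3  J2=18  J3=14  J4=14  J5=9

J4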